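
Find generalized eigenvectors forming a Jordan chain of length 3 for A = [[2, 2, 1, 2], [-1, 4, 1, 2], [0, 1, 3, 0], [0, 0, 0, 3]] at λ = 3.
v_1 = [[0, 0, 1, 0]]^T, v_2 = [[1, 1, 0, 0]]^T, v_3 = [[1, 0, 1, 0]]^T

We seek v_1 ∈ ker((A - 3I)^3) \ ker((A - 3I)^2), then set v_{i+1} = (A - 3I) v_i.

One such chain is v_1 = [[0, 0, 1, 0]]^T, v_2 = [[1, 1, 0, 0]]^T, v_3 = [[1, 0, 1, 0]]^T. Check: (A - 3I) v_3 = [[0, 0, 0, 0]]^T = 0.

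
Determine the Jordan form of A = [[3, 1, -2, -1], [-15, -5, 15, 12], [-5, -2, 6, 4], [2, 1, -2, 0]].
The characteristic polynomial is det(xI - A) = (x - 1)^4, so the eigenvalues are 1 (algebraic multiplicity 4).

For λ = 1: rank(A - I) = 2, rank((A - I)^2) = 1, rank((A - I)^3) = 0. The eigenspace has dimension 4 - 2 = 2, so there are 2 Jordan blocks; the rank sequence gives block sizes [3, 1].

Assembling the blocks gives the Jordan form J above.

J = [[1, 1, 0, 0], [0, 1, 1, 0], [0, 0, 1, 0], [0, 0, 0, 1]]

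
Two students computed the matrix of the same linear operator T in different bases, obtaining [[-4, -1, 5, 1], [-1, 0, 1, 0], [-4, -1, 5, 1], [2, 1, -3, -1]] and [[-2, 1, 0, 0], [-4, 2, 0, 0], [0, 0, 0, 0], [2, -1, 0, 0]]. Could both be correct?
No.

Both have characteristic polynomial x^4, but the minimal polynomial of A is x^3 while the minimal polynomial of B is x^2. The minimal polynomial is a similarity invariant, so A and B are not similar.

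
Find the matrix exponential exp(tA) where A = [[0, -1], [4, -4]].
A has Jordan form J = [[-2, 1], [0, -2]] with A = PJP^{-1}, so e^{tA} = P e^{tJ} P^{-1}.

For a Jordan block J_k(λ), e^{tJ_k(λ)} = e^{λt} · (I + tN + t^2 N^2/2! + ... + t^{k-1} N^{k-1}/(k-1)!) where N is the nilpotent superdiagonal part.

Assembling the blocks and conjugating back gives the entries of e^{tA} as shown above.

e^{tA} = [[(2*t + 1)*e^{-2*t}, -t*e^{-2*t}], [4*t*e^{-2*t}, (1 - 2*t)*e^{-2*t}]]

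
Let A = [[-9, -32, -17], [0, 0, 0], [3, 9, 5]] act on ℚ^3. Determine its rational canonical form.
R = [[0, 0, 0], [1, 0, -6], [0, 1, -4]]

The invariant factors of A (the non-unit diagonal entries of the Smith normal form of xI - A over ℚ[x]) are x(x^2 + 4x + 6), each dividing the next. The characteristic polynomial is their product, x(x^2 + 4x + 6).

The rational canonical form is the block-diagonal matrix of companion matrices C(f_i):
R = [[0, 0, 0], [1, 0, -6], [0, 1, -4]].

Note the characteristic polynomial does not split into linear factors over ℚ, so A has no Jordan form over ℚ; the rational canonical form exists over any field.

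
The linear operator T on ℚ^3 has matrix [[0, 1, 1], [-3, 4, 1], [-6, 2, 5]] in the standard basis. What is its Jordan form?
J = [[3, 1, 0], [0, 3, 0], [0, 0, 3]]

The characteristic polynomial is det(xI - A) = (x - 3)^3, so the eigenvalues are 3 (algebraic multiplicity 3).

For λ = 3: rank(A - 3I) = 1, rank((A - 3I)^2) = 0. The eigenspace has dimension 3 - 1 = 2, so there are 2 Jordan blocks; the rank sequence gives block sizes [2, 1].

Assembling the blocks gives the Jordan form J above.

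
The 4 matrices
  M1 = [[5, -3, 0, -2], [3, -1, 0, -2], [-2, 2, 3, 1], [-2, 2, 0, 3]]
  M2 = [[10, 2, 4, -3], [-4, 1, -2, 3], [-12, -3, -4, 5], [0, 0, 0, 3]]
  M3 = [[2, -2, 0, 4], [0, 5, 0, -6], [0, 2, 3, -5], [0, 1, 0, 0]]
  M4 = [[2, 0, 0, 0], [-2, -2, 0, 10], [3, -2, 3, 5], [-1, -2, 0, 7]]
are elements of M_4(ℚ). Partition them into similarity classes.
Characteristic polynomials: χ_{M1} = (x - 3)^2(x - 2)^2, χ_{M2} = (x - 3)^2(x - 2)^2, χ_{M3} = (x - 3)^2(x - 2)^2, χ_{M4} = (x - 3)^2(x - 2)^2.

{M1}: invariant factors (x - 3)^2(x - 2)^2.

{M2, M3, M4}: invariant factors x - 2, (x - 3)^2(x - 2).

Matrices are similar if and only if their invariant-factor lists agree; the partition into similarity classes is {M1}, {M2, M3, M4}.

2 classes: {M1}, {M2, M3, M4}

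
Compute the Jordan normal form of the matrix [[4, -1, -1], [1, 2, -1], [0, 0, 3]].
J = [[3, 1, 0], [0, 3, 0], [0, 0, 3]]

The characteristic polynomial is det(xI - A) = (x - 3)^3, so the eigenvalues are 3 (algebraic multiplicity 3).

For λ = 3: rank(A - 3I) = 1, rank((A - 3I)^2) = 0. The eigenspace has dimension 3 - 1 = 2, so there are 2 Jordan blocks; the rank sequence gives block sizes [2, 1].

Assembling the blocks gives the Jordan form J above.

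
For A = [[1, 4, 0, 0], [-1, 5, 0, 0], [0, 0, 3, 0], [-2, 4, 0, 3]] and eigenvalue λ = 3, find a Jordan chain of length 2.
We seek v_1 ∈ ker((A - 3I)^2) \ ker(A - 3I), then set v_{i+1} = (A - 3I) v_i.

One such chain is v_1 = [[-1, 0, 0, 1]]^T, v_2 = [[2, 1, 0, 2]]^T. Check: (A - 3I) v_2 = [[0, 0, 0, 0]]^T = 0.

v_1 = [[-1, 0, 0, 1]]^T, v_2 = [[2, 1, 0, 2]]^T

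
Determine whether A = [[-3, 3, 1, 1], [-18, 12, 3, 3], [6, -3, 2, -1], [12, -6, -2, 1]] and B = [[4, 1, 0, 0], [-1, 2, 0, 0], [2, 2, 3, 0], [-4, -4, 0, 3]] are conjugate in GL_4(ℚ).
Two matrices over a field are similar if and only if they have the same invariant factors.

Both A and B have characteristic polynomial (x - 3)^4 and minimal polynomial (x - 3)^2. Computing further, both have invariant factors x - 3, x - 3, (x - 3)^2. Hence A and B are similar.

Yes.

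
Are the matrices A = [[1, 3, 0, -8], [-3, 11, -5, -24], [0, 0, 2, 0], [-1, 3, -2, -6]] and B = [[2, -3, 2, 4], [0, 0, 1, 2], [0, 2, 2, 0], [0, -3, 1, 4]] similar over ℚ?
Two matrices over a field are similar if and only if they have the same invariant factors.

Both A and B have characteristic polynomial (x - 2)^4 and minimal polynomial (x - 2)^3. Computing further, both have invariant factors x - 2, (x - 2)^3. Hence A and B are similar.

Yes.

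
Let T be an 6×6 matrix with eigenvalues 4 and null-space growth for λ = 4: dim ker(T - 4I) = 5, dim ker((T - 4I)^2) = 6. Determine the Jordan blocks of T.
Jordan blocks: (4, 2), (4, 1), (4, 1), (4, 1), (4, 1)

λ = 4: successive nullity increments [5, 1] count blocks of size ≥ k; block sizes are [2, 1, 1, 1, 1].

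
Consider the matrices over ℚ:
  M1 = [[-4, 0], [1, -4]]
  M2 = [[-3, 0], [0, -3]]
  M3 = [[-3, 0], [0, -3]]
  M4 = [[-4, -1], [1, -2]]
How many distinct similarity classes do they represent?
Characteristic polynomials: χ_{M1} = (x + 4)^2, χ_{M2} = (x + 3)^2, χ_{M3} = (x + 3)^2, χ_{M4} = (x + 3)^2.

{M1}: invariant factors (x + 4)^2.

{M2, M3}: invariant factors x + 3, x + 3.

{M4}: invariant factors (x + 3)^2.

Matrices are similar if and only if their invariant-factor lists agree; the partition into similarity classes is {M1}, {M2, M3}, {M4}.

3 classes: {M1}, {M2, M3}, {M4}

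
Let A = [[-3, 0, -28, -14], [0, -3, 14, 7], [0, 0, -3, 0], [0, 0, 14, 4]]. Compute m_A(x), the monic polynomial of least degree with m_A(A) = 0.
m_A(x) = (x - 4)(x + 3)

The characteristic polynomial factors as (x - 4)(x + 3)^3. The minimal polynomial is ∏(x - λ)^{k_λ} where k_λ is the size of the largest Jordan block at λ.

For λ = -3: rank(A + 3I) = 1, and the largest Jordan block has size 1 (the smallest k with rank((A + 3I)^k) = rank((A + 3I)^(k+1))).
For λ = 4: rank(A - 4I) = 3, and the largest Jordan block has size 1 (the smallest k with rank((A - 4I)^k) = rank((A - 4I)^(k+1))).

So m_A(x) = (x - 4)(x + 3).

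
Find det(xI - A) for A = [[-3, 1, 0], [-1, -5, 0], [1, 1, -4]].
χ_A(x) = (x + 4)^3

xI - A = [[x + 3, -1, 0], [1, x + 5, 0], [-1, -1, x + 4]].

Expanding det(xI - A) along the first row:
det(xI - A) = + (x + 3)·det([[x + 5, 0], [-1, x + 4]]) - (-1)·det([[1, 0], [-1, x + 4]]) + (0)·det([[1, x + 5], [-1, -1]]).

Evaluating gives χ_A(x) = x^3 + 12x^2 + 48x + 64 = (x + 4)^3.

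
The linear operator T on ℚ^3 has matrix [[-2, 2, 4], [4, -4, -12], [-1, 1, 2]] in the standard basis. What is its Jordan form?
J = [[-2, 1, 0], [0, -2, 0], [0, 0, 0]]

The characteristic polynomial is det(xI - A) = x(x + 2)^2, so the eigenvalues are -2 (algebraic multiplicity 2), 0 (algebraic multiplicity 1).

For λ = -2: rank(A + 2I) = 2, rank((A + 2I)^2) = 1. The eigenspace has dimension 3 - 2 = 1, so there is 1 Jordan block; the rank sequence gives block sizes [2].

For λ = 0: algebraic multiplicity 1 gives one 1×1 block.

Assembling the blocks gives the Jordan form J above.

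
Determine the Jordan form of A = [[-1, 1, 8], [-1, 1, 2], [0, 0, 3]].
J = [[0, 1, 0], [0, 0, 0], [0, 0, 3]]

The characteristic polynomial is det(xI - A) = x^2(x - 3), so the eigenvalues are 0 (algebraic multiplicity 2), 3 (algebraic multiplicity 1).

For λ = 0: rank(A) = 2, rank(A^2) = 1. The eigenspace has dimension 3 - 2 = 1, so there is 1 Jordan block; the rank sequence gives block sizes [2].

For λ = 3: algebraic multiplicity 1 gives one 1×1 block.

Assembling the blocks gives the Jordan form J above.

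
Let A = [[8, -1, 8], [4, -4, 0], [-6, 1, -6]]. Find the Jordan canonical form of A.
The characteristic polynomial is det(xI - A) = (x - 2)(x + 2)^2, so the eigenvalues are -2 (algebraic multiplicity 2), 2 (algebraic multiplicity 1).

For λ = -2: rank(A + 2I) = 2, rank((A + 2I)^2) = 1. The eigenspace has dimension 3 - 2 = 1, so there is 1 Jordan block; the rank sequence gives block sizes [2].

For λ = 2: algebraic multiplicity 1 gives one 1×1 block.

Assembling the blocks gives the Jordan form J above.

J = [[-2, 1, 0], [0, -2, 0], [0, 0, 2]]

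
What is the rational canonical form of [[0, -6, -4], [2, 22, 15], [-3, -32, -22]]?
The invariant factors of A (the non-unit diagonal entries of the Smith normal form of xI - A over ℚ[x]) are x^3 - 4x + 2, each dividing the next. The characteristic polynomial is their product, x^3 - 4x + 2.

The rational canonical form is the block-diagonal matrix of companion matrices C(f_i):
R = [[0, 0, -2], [1, 0, 4], [0, 1, 0]].

Note the characteristic polynomial does not split into linear factors over ℚ, so A has no Jordan form over ℚ; the rational canonical form exists over any field.

R = [[0, 0, -2], [1, 0, 4], [0, 1, 0]]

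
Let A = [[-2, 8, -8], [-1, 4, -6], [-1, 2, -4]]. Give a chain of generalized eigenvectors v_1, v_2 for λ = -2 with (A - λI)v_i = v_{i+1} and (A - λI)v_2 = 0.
v_1 = [[-1, 0, 0]]^T, v_2 = [[0, 1, 1]]^T

We seek v_1 ∈ ker((A + 2I)^2) \ ker(A + 2I), then set v_{i+1} = (A + 2I) v_i.

One such chain is v_1 = [[-1, 0, 0]]^T, v_2 = [[0, 1, 1]]^T. Check: (A + 2I) v_2 = [[0, 0, 0]]^T = 0.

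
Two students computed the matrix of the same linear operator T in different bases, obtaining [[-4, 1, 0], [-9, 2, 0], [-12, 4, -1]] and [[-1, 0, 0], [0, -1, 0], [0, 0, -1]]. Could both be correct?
No.

Both have characteristic polynomial (x + 1)^3, but the minimal polynomial of A is (x + 1)^2 while the minimal polynomial of B is x + 1. The minimal polynomial is a similarity invariant, so A and B are not similar.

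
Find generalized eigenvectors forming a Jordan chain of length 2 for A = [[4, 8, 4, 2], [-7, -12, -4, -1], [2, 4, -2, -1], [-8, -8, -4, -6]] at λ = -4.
We seek v_1 ∈ ker((A + 4I)^2) \ ker(A + 4I), then set v_{i+1} = (A + 4I) v_i.

One such chain is v_1 = [[-1, 1, 0, 1]]^T, v_2 = [[2, -2, 1, -2]]^T. Check: (A + 4I) v_2 = [[0, 0, 0, 0]]^T = 0.

v_1 = [[-1, 1, 0, 1]]^T, v_2 = [[2, -2, 1, -2]]^T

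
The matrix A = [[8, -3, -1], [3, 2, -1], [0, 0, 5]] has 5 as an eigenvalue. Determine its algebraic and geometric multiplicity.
algebraic multiplicity 3, geometric multiplicity 2

The characteristic polynomial is (x - 5)^3, so the factor x - 5 appears with exponent 3: the algebraic multiplicity is 3.

rank(A - 5I) = 1, so the eigenspace has dimension 3 - 1 = 2: the geometric multiplicity is 2.

Since 2 < 3, A is not diagonalizable.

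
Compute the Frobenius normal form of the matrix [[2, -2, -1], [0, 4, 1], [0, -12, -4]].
The invariant factors of A (the non-unit diagonal entries of the Smith normal form of xI - A over ℚ[x]) are x - 2, (x - 2)(x + 2), each dividing the next. The characteristic polynomial is their product, (x - 2)^2(x + 2).

The rational canonical form is the block-diagonal matrix of companion matrices C(f_i):
R = [[2, 0, 0], [0, 0, 4], [0, 1, 0]].

R = [[2, 0, 0], [0, 0, 4], [0, 1, 0]]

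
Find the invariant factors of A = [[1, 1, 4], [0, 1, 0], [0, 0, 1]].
x - 1, (x - 1)^2

The Jordan structure of A has elementary divisors (x - 1)^2, (x - 1). Arranging the block sizes at each eigenvalue in decreasing order and taking row products gives the invariant factors.

Invariant factors (smallest first, each dividing the next): x - 1, (x - 1)^2.

Check: the last factor (x - 1)^2 is the minimal polynomial, and the product (x - 1)^3 is the characteristic polynomial.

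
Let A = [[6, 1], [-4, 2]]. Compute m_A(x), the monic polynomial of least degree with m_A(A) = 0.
m_A(x) = (x - 4)^2

The characteristic polynomial factors as (x - 4)^2. The minimal polynomial is ∏(x - λ)^{k_λ} where k_λ is the size of the largest Jordan block at λ.

For λ = 4: rank(A - 4I) = 1, and the largest Jordan block has size 2 (the smallest k with rank((A - 4I)^k) = rank((A - 4I)^(k+1))).

So m_A(x) = (x - 4)^2.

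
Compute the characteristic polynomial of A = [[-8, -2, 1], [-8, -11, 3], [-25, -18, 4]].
xI - A = [[x + 8, 2, -1], [8, x + 11, -3], [25, 18, x - 4]].

Expanding det(xI - A) along the first row:
det(xI - A) = + (x + 8)·det([[x + 11, -3], [18, x - 4]]) - (2)·det([[8, -3], [25, x - 4]]) + (-1)·det([[8, x + 11], [25, 18]]).

Evaluating gives χ_A(x) = x^3 + 15x^2 + 75x + 125 = (x + 5)^3.

χ_A(x) = (x + 5)^3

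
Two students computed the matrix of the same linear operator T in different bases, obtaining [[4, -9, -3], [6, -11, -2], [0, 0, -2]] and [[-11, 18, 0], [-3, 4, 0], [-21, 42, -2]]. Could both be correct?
No.

Both have characteristic polynomial (x + 2)^2(x + 5), but the minimal polynomial of A is (x + 2)^2(x + 5) while the minimal polynomial of B is (x + 2)(x + 5). The minimal polynomial is a similarity invariant, so A and B are not similar.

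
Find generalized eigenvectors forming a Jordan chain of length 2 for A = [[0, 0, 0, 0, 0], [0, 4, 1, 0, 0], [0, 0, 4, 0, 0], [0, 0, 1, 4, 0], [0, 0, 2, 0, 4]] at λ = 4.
We seek v_1 ∈ ker((A - 4I)^2) \ ker(A - 4I), then set v_{i+1} = (A - 4I) v_i.

One such chain is v_1 = [[0, 0, 1, 2, 2]]^T, v_2 = [[0, 1, 0, 1, 2]]^T. Check: (A - 4I) v_2 = [[0, 0, 0, 0, 0]]^T = 0.

v_1 = [[0, 0, 1, 2, 2]]^T, v_2 = [[0, 1, 0, 1, 2]]^T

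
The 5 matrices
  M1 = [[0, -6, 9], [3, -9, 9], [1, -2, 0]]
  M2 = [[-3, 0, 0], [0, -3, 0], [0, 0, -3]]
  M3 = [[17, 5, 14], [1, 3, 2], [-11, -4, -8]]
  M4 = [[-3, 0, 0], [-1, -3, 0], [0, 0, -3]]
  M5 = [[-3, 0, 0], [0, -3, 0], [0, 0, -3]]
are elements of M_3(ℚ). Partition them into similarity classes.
3 classes: {M1, M4}, {M2, M5}, {M3}

Characteristic polynomials: χ_{M1} = (x + 3)^3, χ_{M2} = (x + 3)^3, χ_{M3} = (x - 4)^3, χ_{M4} = (x + 3)^3, χ_{M5} = (x + 3)^3.

{M1, M4}: invariant factors x + 3, (x + 3)^2.

{M2, M5}: invariant factors x + 3, x + 3, x + 3.

{M3}: invariant factors (x - 4)^3.

Matrices are similar if and only if their invariant-factor lists agree; the partition into similarity classes is {M1, M4}, {M2, M5}, {M3}.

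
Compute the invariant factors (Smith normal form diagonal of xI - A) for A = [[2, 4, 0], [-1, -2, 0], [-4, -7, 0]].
The Jordan structure of A has elementary divisors x^3. Arranging the block sizes at each eigenvalue in decreasing order and taking row products gives the invariant factors.

Invariant factors (smallest first, each dividing the next): x^3.

Check: the last factor x^3 is the minimal polynomial, and the product x^3 is the characteristic polynomial.

x^3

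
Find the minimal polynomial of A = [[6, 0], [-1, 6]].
The characteristic polynomial factors as (x - 6)^2. The minimal polynomial is ∏(x - λ)^{k_λ} where k_λ is the size of the largest Jordan block at λ.

For λ = 6: rank(A - 6I) = 1, and the largest Jordan block has size 2 (the smallest k with rank((A - 6I)^k) = rank((A - 6I)^(k+1))).

So m_A(x) = (x - 6)^2.

m_A(x) = (x - 6)^2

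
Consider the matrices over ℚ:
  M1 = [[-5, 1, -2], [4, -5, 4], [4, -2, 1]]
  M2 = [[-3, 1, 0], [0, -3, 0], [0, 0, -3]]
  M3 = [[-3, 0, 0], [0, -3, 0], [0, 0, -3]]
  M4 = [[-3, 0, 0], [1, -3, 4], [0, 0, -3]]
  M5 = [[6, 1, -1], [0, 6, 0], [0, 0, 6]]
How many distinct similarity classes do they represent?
3 classes: {M1, M2, M4}, {M3}, {M5}

Characteristic polynomials: χ_{M1} = (x + 3)^3, χ_{M2} = (x + 3)^3, χ_{M3} = (x + 3)^3, χ_{M4} = (x + 3)^3, χ_{M5} = (x - 6)^3.

{M1, M2, M4}: invariant factors x + 3, (x + 3)^2.

{M3}: invariant factors x + 3, x + 3, x + 3.

{M5}: invariant factors x - 6, (x - 6)^2.

Matrices are similar if and only if their invariant-factor lists agree; the partition into similarity classes is {M1, M2, M4}, {M3}, {M5}.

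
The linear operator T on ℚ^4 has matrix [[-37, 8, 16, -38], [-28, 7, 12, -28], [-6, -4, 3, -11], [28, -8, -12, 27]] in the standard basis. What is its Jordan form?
J = [[-1, 0, 0, 0], [0, -1, 0, 0], [0, 0, 1, 1], [0, 0, 0, 1]]

The characteristic polynomial is det(xI - A) = (x - 1)^2(x + 1)^2, so the eigenvalues are -1 (algebraic multiplicity 2), 1 (algebraic multiplicity 2).

For λ = -1: rank(A + I) = 2. The eigenspace has dimension 4 - 2 = 2, so there are 2 Jordan blocks; the rank sequence gives block sizes [1, 1].

For λ = 1: rank(A - I) = 3, rank((A - I)^2) = 2. The eigenspace has dimension 4 - 3 = 1, so there is 1 Jordan block; the rank sequence gives block sizes [2].

Assembling the blocks gives the Jordan form J above.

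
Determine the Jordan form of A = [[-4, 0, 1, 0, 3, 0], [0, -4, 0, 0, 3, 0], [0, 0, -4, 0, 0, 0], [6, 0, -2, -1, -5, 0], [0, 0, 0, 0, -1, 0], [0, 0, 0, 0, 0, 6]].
J = [[-4, 1, 0, 0, 0, 0], [0, -4, 0, 0, 0, 0], [0, 0, -4, 0, 0, 0], [0, 0, 0, -1, 1, 0], [0, 0, 0, 0, -1, 0], [0, 0, 0, 0, 0, 6]]

The characteristic polynomial is det(xI - A) = (x - 6)(x + 1)^2(x + 4)^3, so the eigenvalues are -4 (algebraic multiplicity 3), -1 (algebraic multiplicity 2), 6 (algebraic multiplicity 1).

For λ = -4: rank(A + 4I) = 4, rank((A + 4I)^2) = 3. The eigenspace has dimension 6 - 4 = 2, so there are 2 Jordan blocks; the rank sequence gives block sizes [2, 1].

For λ = -1: rank(A + I) = 5, rank((A + I)^2) = 4. The eigenspace has dimension 6 - 5 = 1, so there is 1 Jordan block; the rank sequence gives block sizes [2].

For λ = 6: algebraic multiplicity 1 gives one 1×1 block.

Assembling the blocks gives the Jordan form J above.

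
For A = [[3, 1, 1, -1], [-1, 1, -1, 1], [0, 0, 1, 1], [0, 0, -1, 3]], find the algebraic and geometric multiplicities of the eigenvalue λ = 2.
The characteristic polynomial is (x - 2)^4, so the factor x - 2 appears with exponent 4: the algebraic multiplicity is 4.

rank(A - 2I) = 2, so the eigenspace has dimension 4 - 2 = 2: the geometric multiplicity is 2.

Since 2 < 4, A is not diagonalizable.

algebraic multiplicity 4, geometric multiplicity 2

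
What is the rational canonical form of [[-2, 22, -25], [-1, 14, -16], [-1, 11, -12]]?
R = [[0, 0, -3], [1, 0, -1], [0, 1, 0]]

The invariant factors of A (the non-unit diagonal entries of the Smith normal form of xI - A over ℚ[x]) are x^3 + x + 3, each dividing the next. The characteristic polynomial is their product, x^3 + x + 3.

The rational canonical form is the block-diagonal matrix of companion matrices C(f_i):
R = [[0, 0, -3], [1, 0, -1], [0, 1, 0]].

Note the characteristic polynomial does not split into linear factors over ℚ, so A has no Jordan form over ℚ; the rational canonical form exists over any field.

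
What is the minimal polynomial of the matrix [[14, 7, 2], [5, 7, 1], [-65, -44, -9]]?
The characteristic polynomial factors as (x - 4)^3. The minimal polynomial is ∏(x - λ)^{k_λ} where k_λ is the size of the largest Jordan block at λ.

For λ = 4: rank(A - 4I) = 2, and the largest Jordan block has size 3 (the smallest k with rank((A - 4I)^k) = rank((A - 4I)^(k+1))).

So m_A(x) = (x - 4)^3.

m_A(x) = (x - 4)^3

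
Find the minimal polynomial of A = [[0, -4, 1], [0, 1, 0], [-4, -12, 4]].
m_A(x) = (x - 2)^2(x - 1)

The characteristic polynomial factors as (x - 2)^2(x - 1). The minimal polynomial is ∏(x - λ)^{k_λ} where k_λ is the size of the largest Jordan block at λ.

For λ = 1: rank(A - I) = 2, and the largest Jordan block has size 1 (the smallest k with rank((A - I)^k) = rank((A - I)^(k+1))).
For λ = 2: rank(A - 2I) = 2, and the largest Jordan block has size 2 (the smallest k with rank((A - 2I)^k) = rank((A - 2I)^(k+1))).

So m_A(x) = (x - 2)^2(x - 1).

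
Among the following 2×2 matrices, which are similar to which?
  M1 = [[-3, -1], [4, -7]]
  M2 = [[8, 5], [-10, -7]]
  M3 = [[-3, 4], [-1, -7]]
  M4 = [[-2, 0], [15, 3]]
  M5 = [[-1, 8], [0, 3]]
3 classes: {M1, M3}, {M2, M4}, {M5}

Characteristic polynomials: χ_{M1} = (x + 5)^2, χ_{M2} = (x - 3)(x + 2), χ_{M3} = (x + 5)^2, χ_{M4} = (x - 3)(x + 2), χ_{M5} = (x - 3)(x + 1).

{M1, M3}: invariant factors (x + 5)^2.

{M2, M4}: invariant factors (x - 3)(x + 2).

{M5}: invariant factors (x - 3)(x + 1).

Matrices are similar if and only if their invariant-factor lists agree; the partition into similarity classes is {M1, M3}, {M2, M4}, {M5}.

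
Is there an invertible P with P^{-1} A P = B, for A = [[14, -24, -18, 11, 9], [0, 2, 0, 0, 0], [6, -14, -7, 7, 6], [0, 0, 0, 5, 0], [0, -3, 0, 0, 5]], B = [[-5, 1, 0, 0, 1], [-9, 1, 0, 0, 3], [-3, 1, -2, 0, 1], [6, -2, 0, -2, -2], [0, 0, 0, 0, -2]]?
trace(A) = 19 but trace(B) = -10. The trace is a similarity invariant, so A and B are not similar.

No.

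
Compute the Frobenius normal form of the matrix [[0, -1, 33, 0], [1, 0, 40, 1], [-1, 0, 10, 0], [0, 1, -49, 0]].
The invariant factors of A (the non-unit diagonal entries of the Smith normal form of xI - A over ℚ[x]) are (x - 4)^2(x - 1)^2, each dividing the next. The characteristic polynomial is their product, (x - 4)^2(x - 1)^2.

The rational canonical form is the block-diagonal matrix of companion matrices C(f_i):
R = [[0, 0, 0, -16], [1, 0, 0, 40], [0, 1, 0, -33], [0, 0, 1, 10]].

R = [[0, 0, 0, -16], [1, 0, 0, 40], [0, 1, 0, -33], [0, 0, 1, 10]]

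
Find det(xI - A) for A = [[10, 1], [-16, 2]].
xI - A = [[x - 10, -1], [16, x - 2]].

Expanding det(xI - A) along the first row:
det(xI - A) = + (x - 10)·det([[x - 2]]) - (-1)·det([[16]]).

Evaluating gives χ_A(x) = x^2 - 12x + 36 = (x - 6)^2.

χ_A(x) = (x - 6)^2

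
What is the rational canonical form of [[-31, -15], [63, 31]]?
The invariant factors of A (the non-unit diagonal entries of the Smith normal form of xI - A over ℚ[x]) are (x - 4)(x + 4), each dividing the next. The characteristic polynomial is their product, (x - 4)(x + 4).

The rational canonical form is the block-diagonal matrix of companion matrices C(f_i):
R = [[0, 16], [1, 0]].

R = [[0, 16], [1, 0]]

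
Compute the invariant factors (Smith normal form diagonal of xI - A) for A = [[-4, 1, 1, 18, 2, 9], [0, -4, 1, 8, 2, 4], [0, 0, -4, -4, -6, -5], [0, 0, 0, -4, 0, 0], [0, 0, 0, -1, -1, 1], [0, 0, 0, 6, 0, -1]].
The Jordan structure of A has elementary divisors (x + 4)^3, (x + 4), (x + 1)^2. Arranging the block sizes at each eigenvalue in decreasing order and taking row products gives the invariant factors.

Invariant factors (smallest first, each dividing the next): x + 4, (x + 1)^2(x + 4)^3.

Check: the last factor (x + 1)^2(x + 4)^3 is the minimal polynomial, and the product (x + 1)^2(x + 4)^4 is the characteristic polynomial.

x + 4, (x + 1)^2(x + 4)^3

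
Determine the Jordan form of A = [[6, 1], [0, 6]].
The characteristic polynomial is det(xI - A) = (x - 6)^2, so the eigenvalues are 6 (algebraic multiplicity 2).

For λ = 6: rank(A - 6I) = 1, rank((A - 6I)^2) = 0. The eigenspace has dimension 2 - 1 = 1, so there is 1 Jordan block; the rank sequence gives block sizes [2].

Assembling the blocks gives the Jordan form J above.

J = [[6, 1], [0, 6]]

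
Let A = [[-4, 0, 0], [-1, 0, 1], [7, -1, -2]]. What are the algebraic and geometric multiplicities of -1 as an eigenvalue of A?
algebraic multiplicity 2, geometric multiplicity 1

The characteristic polynomial is (x + 1)^2(x + 4), so the factor x + 1 appears with exponent 2: the algebraic multiplicity is 2.

rank(A + I) = 2, so the eigenspace has dimension 3 - 2 = 1: the geometric multiplicity is 1.

Since 1 < 2, A is not diagonalizable.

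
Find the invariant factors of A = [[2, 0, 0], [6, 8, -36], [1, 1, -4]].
The Jordan structure of A has elementary divisors (x - 2)^2, (x - 2). Arranging the block sizes at each eigenvalue in decreasing order and taking row products gives the invariant factors.

Invariant factors (smallest first, each dividing the next): x - 2, (x - 2)^2.

Check: the last factor (x - 2)^2 is the minimal polynomial, and the product (x - 2)^3 is the characteristic polynomial.

x - 2, (x - 2)^2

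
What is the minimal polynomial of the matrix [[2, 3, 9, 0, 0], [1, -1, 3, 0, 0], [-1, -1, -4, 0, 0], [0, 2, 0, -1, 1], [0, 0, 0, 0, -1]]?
The characteristic polynomial factors as (x + 1)^5. The minimal polynomial is ∏(x - λ)^{k_λ} where k_λ is the size of the largest Jordan block at λ.

For λ = -1: rank(A + I) = 3, and the largest Jordan block has size 3 (the smallest k with rank((A + I)^k) = rank((A + I)^(k+1))).

So m_A(x) = (x + 1)^3.

m_A(x) = (x + 1)^3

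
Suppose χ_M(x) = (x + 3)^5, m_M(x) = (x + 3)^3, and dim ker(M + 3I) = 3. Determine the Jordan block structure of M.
Jordan blocks: (-3, 3), (-3, 1), (-3, 1)

λ = -3: algebraic multiplicity 5 (exponent in χ_M), largest block size 3 (exponent in m_M), 3 blocks (geometric multiplicity). These force block sizes [3, 1, 1].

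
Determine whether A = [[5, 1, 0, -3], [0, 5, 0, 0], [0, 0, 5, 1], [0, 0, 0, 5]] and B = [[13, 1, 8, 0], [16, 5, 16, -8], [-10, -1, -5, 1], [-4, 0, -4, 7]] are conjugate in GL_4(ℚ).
Yes.

Two matrices over a field are similar if and only if they have the same invariant factors.

Both A and B have characteristic polynomial (x - 5)^4 and minimal polynomial (x - 5)^2. Computing further, both have invariant factors (x - 5)^2, (x - 5)^2. Hence A and B are similar.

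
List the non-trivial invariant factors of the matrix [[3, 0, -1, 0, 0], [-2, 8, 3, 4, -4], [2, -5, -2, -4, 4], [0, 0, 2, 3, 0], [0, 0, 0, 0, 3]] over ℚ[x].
The Jordan structure of A has elementary divisors (x - 3)^3, (x - 3), (x - 3). Arranging the block sizes at each eigenvalue in decreasing order and taking row products gives the invariant factors.

Invariant factors (smallest first, each dividing the next): x - 3, x - 3, (x - 3)^3.

Check: the last factor (x - 3)^3 is the minimal polynomial, and the product (x - 3)^5 is the characteristic polynomial.

x - 3, x - 3, (x - 3)^3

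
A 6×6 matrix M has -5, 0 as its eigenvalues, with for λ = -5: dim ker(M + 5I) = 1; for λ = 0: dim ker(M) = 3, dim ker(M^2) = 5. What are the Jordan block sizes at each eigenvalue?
λ = -5: successive nullity increments [1] count blocks of size ≥ k; block sizes are [1].
λ = 0: successive nullity increments [3, 2] count blocks of size ≥ k; block sizes are [2, 2, 1].

Jordan blocks: (-5, 1), (0, 2), (0, 2), (0, 1)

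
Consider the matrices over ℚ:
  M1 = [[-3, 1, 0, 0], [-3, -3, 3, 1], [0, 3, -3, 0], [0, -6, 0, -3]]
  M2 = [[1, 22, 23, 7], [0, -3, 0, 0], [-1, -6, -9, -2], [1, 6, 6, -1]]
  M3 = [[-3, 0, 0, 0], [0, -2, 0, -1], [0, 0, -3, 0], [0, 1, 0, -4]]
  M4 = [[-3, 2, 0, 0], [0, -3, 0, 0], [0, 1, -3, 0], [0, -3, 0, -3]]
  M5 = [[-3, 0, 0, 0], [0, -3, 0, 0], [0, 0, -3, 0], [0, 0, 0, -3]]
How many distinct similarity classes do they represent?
Characteristic polynomials: χ_{M1} = (x + 3)^4, χ_{M2} = (x + 3)^4, χ_{M3} = (x + 3)^4, χ_{M4} = (x + 3)^4, χ_{M5} = (x + 3)^4.

{M1, M2}: invariant factors x + 3, (x + 3)^3.

{M3, M4}: invariant factors x + 3, x + 3, (x + 3)^2.

{M5}: invariant factors x + 3, x + 3, x + 3, x + 3.

Matrices are similar if and only if their invariant-factor lists agree; the partition into similarity classes is {M1, M2}, {M3, M4}, {M5}.

3 classes: {M1, M2}, {M3, M4}, {M5}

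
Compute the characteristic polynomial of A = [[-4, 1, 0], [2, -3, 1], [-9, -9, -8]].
xI - A = [[x + 4, -1, 0], [-2, x + 3, -1], [9, 9, x + 8]].

Expanding det(xI - A) along the first row:
det(xI - A) = + (x + 4)·det([[x + 3, -1], [9, x + 8]]) - (-1)·det([[-2, -1], [9, x + 8]]) + (0)·det([[-2, x + 3], [9, 9]]).

Evaluating gives χ_A(x) = x^3 + 15x^2 + 75x + 125 = (x + 5)^3.

χ_A(x) = (x + 5)^3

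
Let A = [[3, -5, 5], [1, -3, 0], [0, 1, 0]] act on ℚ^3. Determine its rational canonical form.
The invariant factors of A (the non-unit diagonal entries of the Smith normal form of xI - A over ℚ[x]) are x^3 - 4x - 5, each dividing the next. The characteristic polynomial is their product, x^3 - 4x - 5.

The rational canonical form is the block-diagonal matrix of companion matrices C(f_i):
R = [[0, 0, 5], [1, 0, 4], [0, 1, 0]].

Note the characteristic polynomial does not split into linear factors over ℚ, so A has no Jordan form over ℚ; the rational canonical form exists over any field.

R = [[0, 0, 5], [1, 0, 4], [0, 1, 0]]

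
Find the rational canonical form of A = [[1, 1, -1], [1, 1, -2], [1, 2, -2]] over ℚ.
The invariant factors of A (the non-unit diagonal entries of the Smith normal form of xI - A over ℚ[x]) are x^3 + x - 1, each dividing the next. The characteristic polynomial is their product, x^3 + x - 1.

The rational canonical form is the block-diagonal matrix of companion matrices C(f_i):
R = [[0, 0, 1], [1, 0, -1], [0, 1, 0]].

Note the characteristic polynomial does not split into linear factors over ℚ, so A has no Jordan form over ℚ; the rational canonical form exists over any field.

R = [[0, 0, 1], [1, 0, -1], [0, 1, 0]]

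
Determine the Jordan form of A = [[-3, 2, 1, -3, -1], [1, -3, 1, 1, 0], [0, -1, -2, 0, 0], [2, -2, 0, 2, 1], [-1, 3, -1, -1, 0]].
The characteristic polynomial is det(xI - A) = x^2(x + 2)^3, so the eigenvalues are -2 (algebraic multiplicity 3), 0 (algebraic multiplicity 2).

For λ = -2: rank(A + 2I) = 4, rank((A + 2I)^2) = 3, rank((A + 2I)^3) = 2. The eigenspace has dimension 5 - 4 = 1, so there is 1 Jordan block; the rank sequence gives block sizes [3].

For λ = 0: rank(A) = 4, rank(A^2) = 3. The eigenspace has dimension 5 - 4 = 1, so there is 1 Jordan block; the rank sequence gives block sizes [2].

Assembling the blocks gives the Jordan form J above.

J = [[-2, 1, 0, 0, 0], [0, -2, 1, 0, 0], [0, 0, -2, 0, 0], [0, 0, 0, 0, 1], [0, 0, 0, 0, 0]]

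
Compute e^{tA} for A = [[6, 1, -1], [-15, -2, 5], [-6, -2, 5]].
e^{tA} = [[(3*t + 1)*e^{3*t}, t*e^{3*t}, -t*e^{3*t}], [-15*t*e^{3*t}, (1 - 5*t)*e^{3*t}, 5*t*e^{3*t}], [-6*t*e^{3*t}, -2*t*e^{3*t}, (2*t + 1)*e^{3*t}]]

A has Jordan form J = [[3, 1, 0], [0, 3, 0], [0, 0, 3]] with A = PJP^{-1}, so e^{tA} = P e^{tJ} P^{-1}.

For a Jordan block J_k(λ), e^{tJ_k(λ)} = e^{λt} · (I + tN + t^2 N^2/2! + ... + t^{k-1} N^{k-1}/(k-1)!) where N is the nilpotent superdiagonal part.

Assembling the blocks and conjugating back gives the entries of e^{tA} as shown above.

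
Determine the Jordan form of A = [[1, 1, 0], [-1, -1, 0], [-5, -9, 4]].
The characteristic polynomial is det(xI - A) = x^2(x - 4), so the eigenvalues are 0 (algebraic multiplicity 2), 4 (algebraic multiplicity 1).

For λ = 0: rank(A) = 2, rank(A^2) = 1. The eigenspace has dimension 3 - 2 = 1, so there is 1 Jordan block; the rank sequence gives block sizes [2].

For λ = 4: algebraic multiplicity 1 gives one 1×1 block.

Assembling the blocks gives the Jordan form J above.

J = [[0, 1, 0], [0, 0, 0], [0, 0, 4]]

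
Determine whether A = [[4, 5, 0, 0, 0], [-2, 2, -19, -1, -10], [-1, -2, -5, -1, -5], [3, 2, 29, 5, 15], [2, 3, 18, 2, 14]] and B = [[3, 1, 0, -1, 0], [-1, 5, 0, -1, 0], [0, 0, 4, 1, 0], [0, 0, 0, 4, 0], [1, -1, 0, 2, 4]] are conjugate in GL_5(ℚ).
Both have characteristic polynomial (x - 4)^5, but the minimal polynomial of A is (x - 4)^3 while the minimal polynomial of B is (x - 4)^2. The minimal polynomial is a similarity invariant, so A and B are not similar.

No.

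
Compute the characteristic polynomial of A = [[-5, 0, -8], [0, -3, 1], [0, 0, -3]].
xI - A = [[x + 5, 0, 8], [0, x + 3, -1], [0, 0, x + 3]].

Expanding det(xI - A) along the first row:
det(xI - A) = + (x + 5)·det([[x + 3, -1], [0, x + 3]]) - (0)·det([[0, -1], [0, x + 3]]) + (8)·det([[0, x + 3], [0, 0]]).

Evaluating gives χ_A(x) = x^3 + 11x^2 + 39x + 45 = (x + 3)^2(x + 5).

χ_A(x) = (x + 3)^2(x + 5)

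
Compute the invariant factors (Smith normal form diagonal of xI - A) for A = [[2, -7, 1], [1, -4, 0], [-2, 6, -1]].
The Jordan structure of A has elementary divisors (x + 1)^3. Arranging the block sizes at each eigenvalue in decreasing order and taking row products gives the invariant factors.

Invariant factors (smallest first, each dividing the next): (x + 1)^3.

Check: the last factor (x + 1)^3 is the minimal polynomial, and the product (x + 1)^3 is the characteristic polynomial.

(x + 1)^3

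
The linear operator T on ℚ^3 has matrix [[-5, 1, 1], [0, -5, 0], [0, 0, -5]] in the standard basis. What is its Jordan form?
The characteristic polynomial is det(xI - A) = (x + 5)^3, so the eigenvalues are -5 (algebraic multiplicity 3).

For λ = -5: rank(A + 5I) = 1, rank((A + 5I)^2) = 0. The eigenspace has dimension 3 - 1 = 2, so there are 2 Jordan blocks; the rank sequence gives block sizes [2, 1].

Assembling the blocks gives the Jordan form J above.

J = [[-5, 1, 0], [0, -5, 0], [0, 0, -5]]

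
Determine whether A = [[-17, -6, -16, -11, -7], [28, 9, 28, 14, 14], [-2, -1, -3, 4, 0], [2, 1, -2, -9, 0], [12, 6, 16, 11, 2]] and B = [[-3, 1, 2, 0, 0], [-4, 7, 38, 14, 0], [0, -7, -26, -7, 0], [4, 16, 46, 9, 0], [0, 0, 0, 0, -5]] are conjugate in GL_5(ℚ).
Yes.

Two matrices over a field are similar if and only if they have the same invariant factors.

Both A and B have characteristic polynomial (x - 2)(x + 5)^4 and minimal polynomial (x - 2)(x + 5)^2. Computing further, both have invariant factors x + 5, x + 5, (x - 2)(x + 5)^2. Hence A and B are similar.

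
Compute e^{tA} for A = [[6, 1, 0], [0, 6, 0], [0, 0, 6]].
e^{tA} = [[e^{6*t}, t*e^{6*t}, 0], [0, e^{6*t}, 0], [0, 0, e^{6*t}]]

A has Jordan form J = [[6, 1, 0], [0, 6, 0], [0, 0, 6]] with A = PJP^{-1}, so e^{tA} = P e^{tJ} P^{-1}.

For a Jordan block J_k(λ), e^{tJ_k(λ)} = e^{λt} · (I + tN + t^2 N^2/2! + ... + t^{k-1} N^{k-1}/(k-1)!) where N is the nilpotent superdiagonal part.

Assembling the blocks and conjugating back gives the entries of e^{tA} as shown above.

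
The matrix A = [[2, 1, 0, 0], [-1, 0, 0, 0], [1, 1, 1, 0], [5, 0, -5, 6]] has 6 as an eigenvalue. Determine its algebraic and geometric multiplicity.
algebraic multiplicity 1, geometric multiplicity 1

The characteristic polynomial is (x - 6)(x - 1)^3, so the factor x - 6 appears with exponent 1: the algebraic multiplicity is 1.

rank(A - 6I) = 3, so the eigenspace has dimension 4 - 3 = 1: the geometric multiplicity is 1.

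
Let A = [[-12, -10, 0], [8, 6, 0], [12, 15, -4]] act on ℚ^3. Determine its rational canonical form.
The invariant factors of A (the non-unit diagonal entries of the Smith normal form of xI - A over ℚ[x]) are x + 4, (x + 2)(x + 4), each dividing the next. The characteristic polynomial is their product, (x + 2)(x + 4)^2.

The rational canonical form is the block-diagonal matrix of companion matrices C(f_i):
R = [[-4, 0, 0], [0, 0, -8], [0, 1, -6]].

R = [[-4, 0, 0], [0, 0, -8], [0, 1, -6]]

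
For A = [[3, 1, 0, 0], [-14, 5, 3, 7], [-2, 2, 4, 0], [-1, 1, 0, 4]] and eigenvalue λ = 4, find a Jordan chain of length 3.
v_1 = [[-2, -2, 1, -4]]^T, v_2 = [[0, 1, 0, 0]]^T, v_3 = [[1, 1, 2, 1]]^T

We seek v_1 ∈ ker((A - 4I)^3) \ ker((A - 4I)^2), then set v_{i+1} = (A - 4I) v_i.

One such chain is v_1 = [[-2, -2, 1, -4]]^T, v_2 = [[0, 1, 0, 0]]^T, v_3 = [[1, 1, 2, 1]]^T. Check: (A - 4I) v_3 = [[0, 0, 0, 0]]^T = 0.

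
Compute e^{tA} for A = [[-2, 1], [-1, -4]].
e^{tA} = [[(t + 1)*e^{-3*t}, t*e^{-3*t}], [-t*e^{-3*t}, (1 - t)*e^{-3*t}]]

A has Jordan form J = [[-3, 1], [0, -3]] with A = PJP^{-1}, so e^{tA} = P e^{tJ} P^{-1}.

For a Jordan block J_k(λ), e^{tJ_k(λ)} = e^{λt} · (I + tN + t^2 N^2/2! + ... + t^{k-1} N^{k-1}/(k-1)!) where N is the nilpotent superdiagonal part.

Assembling the blocks and conjugating back gives the entries of e^{tA} as shown above.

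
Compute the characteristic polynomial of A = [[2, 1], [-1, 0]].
χ_A(x) = (x - 1)^2

xI - A = [[x - 2, -1], [1, x]].

Expanding det(xI - A) along the first row:
det(xI - A) = + (x - 2)·det([[x]]) - (-1)·det([[1]]).

Evaluating gives χ_A(x) = x^2 - 2x + 1 = (x - 1)^2.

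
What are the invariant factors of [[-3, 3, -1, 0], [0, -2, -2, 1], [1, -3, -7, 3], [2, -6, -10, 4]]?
The Jordan structure of A has elementary divisors (x + 2)^2, (x + 2)^2. Arranging the block sizes at each eigenvalue in decreasing order and taking row products gives the invariant factors.

Invariant factors (smallest first, each dividing the next): (x + 2)^2, (x + 2)^2.

Check: the last factor (x + 2)^2 is the minimal polynomial, and the product (x + 2)^4 is the characteristic polynomial.

(x + 2)^2, (x + 2)^2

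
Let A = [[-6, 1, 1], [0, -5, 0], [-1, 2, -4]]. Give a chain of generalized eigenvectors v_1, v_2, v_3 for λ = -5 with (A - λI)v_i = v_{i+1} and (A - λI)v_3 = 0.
v_1 = [[0, 1, -1]]^T, v_2 = [[0, 0, 1]]^T, v_3 = [[1, 0, 1]]^T

We seek v_1 ∈ ker((A + 5I)^3) \ ker((A + 5I)^2), then set v_{i+1} = (A + 5I) v_i.

One such chain is v_1 = [[0, 1, -1]]^T, v_2 = [[0, 0, 1]]^T, v_3 = [[1, 0, 1]]^T. Check: (A + 5I) v_3 = [[0, 0, 0]]^T = 0.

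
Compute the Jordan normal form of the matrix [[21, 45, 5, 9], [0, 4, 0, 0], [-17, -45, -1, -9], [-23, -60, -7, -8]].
The characteristic polynomial is det(xI - A) = (x - 4)^4, so the eigenvalues are 4 (algebraic multiplicity 4).

For λ = 4: rank(A - 4I) = 2, rank((A - 4I)^2) = 1, rank((A - 4I)^3) = 0. The eigenspace has dimension 4 - 2 = 2, so there are 2 Jordan blocks; the rank sequence gives block sizes [3, 1].

Assembling the blocks gives the Jordan form J above.

J = [[4, 1, 0, 0], [0, 4, 1, 0], [0, 0, 4, 0], [0, 0, 0, 4]]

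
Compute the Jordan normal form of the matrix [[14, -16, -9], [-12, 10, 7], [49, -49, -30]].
J = [[-2, 1, 0], [0, -2, 1], [0, 0, -2]]

The characteristic polynomial is det(xI - A) = (x + 2)^3, so the eigenvalues are -2 (algebraic multiplicity 3).

For λ = -2: rank(A + 2I) = 2, rank((A + 2I)^2) = 1, rank((A + 2I)^3) = 0. The eigenspace has dimension 3 - 2 = 1, so there is 1 Jordan block; the rank sequence gives block sizes [3].

Assembling the blocks gives the Jordan form J above.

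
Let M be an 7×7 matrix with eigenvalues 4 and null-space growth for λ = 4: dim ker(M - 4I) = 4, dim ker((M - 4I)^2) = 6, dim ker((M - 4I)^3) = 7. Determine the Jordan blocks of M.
Jordan blocks: (4, 3), (4, 2), (4, 1), (4, 1)

λ = 4: successive nullity increments [4, 2, 1] count blocks of size ≥ k; block sizes are [3, 2, 1, 1].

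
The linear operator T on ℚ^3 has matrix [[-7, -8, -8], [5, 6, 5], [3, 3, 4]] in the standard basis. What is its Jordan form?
The characteristic polynomial is det(xI - A) = (x - 1)^3, so the eigenvalues are 1 (algebraic multiplicity 3).

For λ = 1: rank(A - I) = 1, rank((A - I)^2) = 0. The eigenspace has dimension 3 - 1 = 2, so there are 2 Jordan blocks; the rank sequence gives block sizes [2, 1].

Assembling the blocks gives the Jordan form J above.

J = [[1, 1, 0], [0, 1, 0], [0, 0, 1]]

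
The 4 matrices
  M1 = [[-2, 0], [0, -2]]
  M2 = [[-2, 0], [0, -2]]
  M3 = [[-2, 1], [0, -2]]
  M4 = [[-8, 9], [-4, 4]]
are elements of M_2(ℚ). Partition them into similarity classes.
2 classes: {M1, M2}, {M3, M4}

Characteristic polynomials: χ_{M1} = (x + 2)^2, χ_{M2} = (x + 2)^2, χ_{M3} = (x + 2)^2, χ_{M4} = (x + 2)^2.

{M1, M2}: invariant factors x + 2, x + 2.

{M3, M4}: invariant factors (x + 2)^2.

Matrices are similar if and only if their invariant-factor lists agree; the partition into similarity classes is {M1, M2}, {M3, M4}.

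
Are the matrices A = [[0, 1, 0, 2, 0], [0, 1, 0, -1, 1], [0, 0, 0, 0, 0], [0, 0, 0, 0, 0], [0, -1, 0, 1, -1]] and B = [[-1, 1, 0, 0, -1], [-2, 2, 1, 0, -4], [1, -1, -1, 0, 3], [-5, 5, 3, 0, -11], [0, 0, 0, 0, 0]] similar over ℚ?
Two matrices over a field are similar if and only if they have the same invariant factors.

Both A and B have characteristic polynomial x^5 and minimal polynomial x^3. Computing further, both have invariant factors x, x, x^3. Hence A and B are similar.

Yes.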